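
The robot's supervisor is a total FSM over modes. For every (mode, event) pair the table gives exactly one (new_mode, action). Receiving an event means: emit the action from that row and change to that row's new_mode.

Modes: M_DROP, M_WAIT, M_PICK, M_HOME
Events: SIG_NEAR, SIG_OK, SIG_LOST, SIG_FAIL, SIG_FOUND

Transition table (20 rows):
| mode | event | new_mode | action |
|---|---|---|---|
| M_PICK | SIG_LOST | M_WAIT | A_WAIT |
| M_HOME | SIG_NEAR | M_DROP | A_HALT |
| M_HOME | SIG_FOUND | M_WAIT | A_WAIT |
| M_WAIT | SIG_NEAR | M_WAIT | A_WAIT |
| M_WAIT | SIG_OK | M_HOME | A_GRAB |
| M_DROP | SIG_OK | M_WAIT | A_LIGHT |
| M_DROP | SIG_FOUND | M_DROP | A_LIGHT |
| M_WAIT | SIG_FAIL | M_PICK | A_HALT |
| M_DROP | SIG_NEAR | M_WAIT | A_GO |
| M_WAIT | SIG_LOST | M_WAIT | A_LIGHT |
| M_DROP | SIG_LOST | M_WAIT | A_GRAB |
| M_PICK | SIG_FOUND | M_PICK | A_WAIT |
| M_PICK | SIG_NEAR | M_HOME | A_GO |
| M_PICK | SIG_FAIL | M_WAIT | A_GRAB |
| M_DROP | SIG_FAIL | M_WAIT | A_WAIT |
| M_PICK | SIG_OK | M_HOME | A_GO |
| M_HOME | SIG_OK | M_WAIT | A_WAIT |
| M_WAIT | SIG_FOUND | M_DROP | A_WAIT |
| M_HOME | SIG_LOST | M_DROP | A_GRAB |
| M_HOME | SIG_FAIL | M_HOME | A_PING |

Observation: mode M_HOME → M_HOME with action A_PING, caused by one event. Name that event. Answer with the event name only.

SIG_FAIL

try SIG_NEAR: (M_HOME, SIG_NEAR) → (M_DROP, A_HALT)
try SIG_OK: (M_HOME, SIG_OK) → (M_WAIT, A_WAIT)
try SIG_LOST: (M_HOME, SIG_LOST) → (M_DROP, A_GRAB)
try SIG_FAIL: (M_HOME, SIG_FAIL) → (M_HOME, A_PING)  ← matches
try SIG_FOUND: (M_HOME, SIG_FOUND) → (M_WAIT, A_WAIT)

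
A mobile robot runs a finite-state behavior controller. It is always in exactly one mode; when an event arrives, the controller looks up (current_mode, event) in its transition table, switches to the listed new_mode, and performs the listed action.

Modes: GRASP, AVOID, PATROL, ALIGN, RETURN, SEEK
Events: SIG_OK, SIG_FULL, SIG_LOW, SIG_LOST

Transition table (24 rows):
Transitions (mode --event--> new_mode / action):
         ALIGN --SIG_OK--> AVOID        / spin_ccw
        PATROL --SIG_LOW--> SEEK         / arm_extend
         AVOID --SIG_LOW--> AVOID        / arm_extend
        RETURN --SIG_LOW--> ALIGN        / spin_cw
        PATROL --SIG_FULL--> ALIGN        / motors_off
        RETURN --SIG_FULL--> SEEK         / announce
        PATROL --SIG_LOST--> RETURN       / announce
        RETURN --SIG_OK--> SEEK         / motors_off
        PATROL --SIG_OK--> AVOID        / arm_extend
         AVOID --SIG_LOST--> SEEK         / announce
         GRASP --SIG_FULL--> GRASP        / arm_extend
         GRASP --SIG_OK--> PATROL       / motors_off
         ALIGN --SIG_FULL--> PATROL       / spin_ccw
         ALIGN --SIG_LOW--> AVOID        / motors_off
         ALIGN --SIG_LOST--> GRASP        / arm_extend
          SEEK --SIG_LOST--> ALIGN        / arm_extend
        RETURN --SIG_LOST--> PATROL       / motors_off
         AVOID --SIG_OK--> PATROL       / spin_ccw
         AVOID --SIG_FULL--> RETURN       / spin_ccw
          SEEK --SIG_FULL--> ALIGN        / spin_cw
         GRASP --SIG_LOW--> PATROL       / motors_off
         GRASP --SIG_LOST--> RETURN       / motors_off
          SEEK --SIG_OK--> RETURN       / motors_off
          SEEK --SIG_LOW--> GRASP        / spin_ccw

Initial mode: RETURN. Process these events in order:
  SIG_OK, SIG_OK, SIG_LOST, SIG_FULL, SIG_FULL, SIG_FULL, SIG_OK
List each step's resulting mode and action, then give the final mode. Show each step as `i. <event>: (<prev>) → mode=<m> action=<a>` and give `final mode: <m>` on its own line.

final mode: AVOID

1. SIG_OK: (RETURN) → mode=SEEK action=motors_off
2. SIG_OK: (SEEK) → mode=RETURN action=motors_off
3. SIG_LOST: (RETURN) → mode=PATROL action=motors_off
4. SIG_FULL: (PATROL) → mode=ALIGN action=motors_off
5. SIG_FULL: (ALIGN) → mode=PATROL action=spin_ccw
6. SIG_FULL: (PATROL) → mode=ALIGN action=motors_off
7. SIG_OK: (ALIGN) → mode=AVOID action=spin_ccw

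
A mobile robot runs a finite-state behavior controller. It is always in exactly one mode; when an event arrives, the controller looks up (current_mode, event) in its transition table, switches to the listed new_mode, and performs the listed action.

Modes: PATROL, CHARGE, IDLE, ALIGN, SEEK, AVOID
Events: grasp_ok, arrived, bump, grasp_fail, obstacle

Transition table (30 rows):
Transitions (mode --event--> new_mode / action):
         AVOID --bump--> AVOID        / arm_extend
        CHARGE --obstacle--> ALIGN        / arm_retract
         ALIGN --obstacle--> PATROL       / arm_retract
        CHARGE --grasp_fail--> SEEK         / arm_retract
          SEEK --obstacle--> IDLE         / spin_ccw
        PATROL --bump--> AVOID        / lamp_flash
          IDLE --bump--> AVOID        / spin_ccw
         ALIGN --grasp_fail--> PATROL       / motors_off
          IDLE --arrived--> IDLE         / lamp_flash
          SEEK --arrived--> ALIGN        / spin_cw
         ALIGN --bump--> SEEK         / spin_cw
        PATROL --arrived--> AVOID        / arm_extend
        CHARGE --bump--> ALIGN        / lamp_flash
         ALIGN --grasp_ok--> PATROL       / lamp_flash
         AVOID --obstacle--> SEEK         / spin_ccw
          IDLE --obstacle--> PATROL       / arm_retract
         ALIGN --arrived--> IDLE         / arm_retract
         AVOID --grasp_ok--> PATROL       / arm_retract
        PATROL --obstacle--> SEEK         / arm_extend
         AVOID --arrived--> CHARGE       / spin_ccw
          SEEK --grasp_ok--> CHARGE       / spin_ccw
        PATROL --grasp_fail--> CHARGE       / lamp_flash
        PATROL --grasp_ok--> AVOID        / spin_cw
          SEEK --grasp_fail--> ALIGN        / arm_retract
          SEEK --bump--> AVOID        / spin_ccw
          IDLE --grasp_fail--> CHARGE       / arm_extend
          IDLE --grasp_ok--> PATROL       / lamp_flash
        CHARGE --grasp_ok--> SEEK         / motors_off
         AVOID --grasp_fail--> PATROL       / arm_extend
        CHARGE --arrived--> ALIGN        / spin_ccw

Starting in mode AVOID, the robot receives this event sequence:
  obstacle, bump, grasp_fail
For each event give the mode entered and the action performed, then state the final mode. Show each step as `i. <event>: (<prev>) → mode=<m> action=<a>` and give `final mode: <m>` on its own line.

1. obstacle: (AVOID) → mode=SEEK action=spin_ccw
2. bump: (SEEK) → mode=AVOID action=spin_ccw
3. grasp_fail: (AVOID) → mode=PATROL action=arm_extend

final mode: PATROL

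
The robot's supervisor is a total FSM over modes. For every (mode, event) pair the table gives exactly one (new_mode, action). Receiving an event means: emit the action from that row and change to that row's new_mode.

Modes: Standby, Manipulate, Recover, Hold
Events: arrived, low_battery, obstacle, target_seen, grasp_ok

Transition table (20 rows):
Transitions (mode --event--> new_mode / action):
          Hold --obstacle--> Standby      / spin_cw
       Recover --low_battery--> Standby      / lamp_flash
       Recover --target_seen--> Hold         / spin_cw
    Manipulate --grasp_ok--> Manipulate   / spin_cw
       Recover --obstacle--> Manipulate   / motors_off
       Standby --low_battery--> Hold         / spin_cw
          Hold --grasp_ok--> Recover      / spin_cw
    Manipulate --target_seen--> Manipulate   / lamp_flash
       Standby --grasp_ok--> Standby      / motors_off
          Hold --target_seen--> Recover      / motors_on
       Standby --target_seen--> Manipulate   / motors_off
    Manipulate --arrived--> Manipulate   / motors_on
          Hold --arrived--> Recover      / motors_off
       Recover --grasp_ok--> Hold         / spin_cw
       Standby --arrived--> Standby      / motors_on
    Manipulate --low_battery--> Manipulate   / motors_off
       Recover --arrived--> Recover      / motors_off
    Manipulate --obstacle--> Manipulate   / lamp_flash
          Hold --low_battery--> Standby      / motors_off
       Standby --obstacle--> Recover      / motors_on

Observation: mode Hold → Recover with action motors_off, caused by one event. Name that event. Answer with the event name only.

try arrived: (Hold, arrived) → (Recover, motors_off)  ← matches
try low_battery: (Hold, low_battery) → (Standby, motors_off)
try obstacle: (Hold, obstacle) → (Standby, spin_cw)
try target_seen: (Hold, target_seen) → (Recover, motors_on)
try grasp_ok: (Hold, grasp_ok) → (Recover, spin_cw)

arrived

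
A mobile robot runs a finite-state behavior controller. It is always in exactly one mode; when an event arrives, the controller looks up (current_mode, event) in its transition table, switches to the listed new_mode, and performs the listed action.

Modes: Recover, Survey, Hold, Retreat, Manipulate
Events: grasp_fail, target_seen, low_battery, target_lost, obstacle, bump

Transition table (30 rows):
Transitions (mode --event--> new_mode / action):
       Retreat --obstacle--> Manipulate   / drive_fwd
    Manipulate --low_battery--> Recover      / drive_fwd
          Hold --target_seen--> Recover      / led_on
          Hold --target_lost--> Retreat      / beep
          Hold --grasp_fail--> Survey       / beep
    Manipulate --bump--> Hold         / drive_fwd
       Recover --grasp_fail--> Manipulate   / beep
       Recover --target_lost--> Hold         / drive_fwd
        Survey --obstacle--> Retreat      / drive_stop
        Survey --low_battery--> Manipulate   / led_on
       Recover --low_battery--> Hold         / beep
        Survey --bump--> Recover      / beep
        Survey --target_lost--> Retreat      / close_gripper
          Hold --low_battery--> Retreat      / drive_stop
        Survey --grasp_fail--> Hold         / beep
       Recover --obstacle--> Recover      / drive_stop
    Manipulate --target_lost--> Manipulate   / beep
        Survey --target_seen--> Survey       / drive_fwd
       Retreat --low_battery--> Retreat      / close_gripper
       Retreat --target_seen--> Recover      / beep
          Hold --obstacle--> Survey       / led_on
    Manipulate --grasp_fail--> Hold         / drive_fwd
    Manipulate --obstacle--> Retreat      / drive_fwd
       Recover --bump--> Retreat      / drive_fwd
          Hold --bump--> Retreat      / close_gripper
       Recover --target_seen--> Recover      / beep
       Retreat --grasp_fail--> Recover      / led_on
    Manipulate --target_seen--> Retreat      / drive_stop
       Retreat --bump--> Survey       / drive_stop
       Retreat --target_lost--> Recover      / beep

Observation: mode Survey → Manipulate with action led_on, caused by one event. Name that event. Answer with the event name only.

try grasp_fail: (Survey, grasp_fail) → (Hold, beep)
try target_seen: (Survey, target_seen) → (Survey, drive_fwd)
try low_battery: (Survey, low_battery) → (Manipulate, led_on)  ← matches
try target_lost: (Survey, target_lost) → (Retreat, close_gripper)
try obstacle: (Survey, obstacle) → (Retreat, drive_stop)
try bump: (Survey, bump) → (Recover, beep)

low_battery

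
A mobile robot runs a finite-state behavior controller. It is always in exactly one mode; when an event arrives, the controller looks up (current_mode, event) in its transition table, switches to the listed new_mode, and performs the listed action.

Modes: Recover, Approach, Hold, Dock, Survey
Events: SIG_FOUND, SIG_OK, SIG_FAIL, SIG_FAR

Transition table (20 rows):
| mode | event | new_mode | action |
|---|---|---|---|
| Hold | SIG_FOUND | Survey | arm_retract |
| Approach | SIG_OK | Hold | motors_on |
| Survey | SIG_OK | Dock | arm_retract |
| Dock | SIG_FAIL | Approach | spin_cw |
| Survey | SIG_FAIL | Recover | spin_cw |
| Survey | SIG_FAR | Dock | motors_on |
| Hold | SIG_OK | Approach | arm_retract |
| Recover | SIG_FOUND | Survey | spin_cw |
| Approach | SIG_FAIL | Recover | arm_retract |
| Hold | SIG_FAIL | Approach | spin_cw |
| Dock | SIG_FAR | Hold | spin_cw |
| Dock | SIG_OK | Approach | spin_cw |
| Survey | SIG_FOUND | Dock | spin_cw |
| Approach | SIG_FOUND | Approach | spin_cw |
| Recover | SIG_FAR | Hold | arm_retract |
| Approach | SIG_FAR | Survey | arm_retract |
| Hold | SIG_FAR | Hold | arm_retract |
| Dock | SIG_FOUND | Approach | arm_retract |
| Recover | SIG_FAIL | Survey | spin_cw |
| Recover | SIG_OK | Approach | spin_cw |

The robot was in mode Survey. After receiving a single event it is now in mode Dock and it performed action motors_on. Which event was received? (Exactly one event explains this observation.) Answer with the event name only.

try SIG_FOUND: (Survey, SIG_FOUND) → (Dock, spin_cw)
try SIG_OK: (Survey, SIG_OK) → (Dock, arm_retract)
try SIG_FAIL: (Survey, SIG_FAIL) → (Recover, spin_cw)
try SIG_FAR: (Survey, SIG_FAR) → (Dock, motors_on)  ← matches

SIG_FAR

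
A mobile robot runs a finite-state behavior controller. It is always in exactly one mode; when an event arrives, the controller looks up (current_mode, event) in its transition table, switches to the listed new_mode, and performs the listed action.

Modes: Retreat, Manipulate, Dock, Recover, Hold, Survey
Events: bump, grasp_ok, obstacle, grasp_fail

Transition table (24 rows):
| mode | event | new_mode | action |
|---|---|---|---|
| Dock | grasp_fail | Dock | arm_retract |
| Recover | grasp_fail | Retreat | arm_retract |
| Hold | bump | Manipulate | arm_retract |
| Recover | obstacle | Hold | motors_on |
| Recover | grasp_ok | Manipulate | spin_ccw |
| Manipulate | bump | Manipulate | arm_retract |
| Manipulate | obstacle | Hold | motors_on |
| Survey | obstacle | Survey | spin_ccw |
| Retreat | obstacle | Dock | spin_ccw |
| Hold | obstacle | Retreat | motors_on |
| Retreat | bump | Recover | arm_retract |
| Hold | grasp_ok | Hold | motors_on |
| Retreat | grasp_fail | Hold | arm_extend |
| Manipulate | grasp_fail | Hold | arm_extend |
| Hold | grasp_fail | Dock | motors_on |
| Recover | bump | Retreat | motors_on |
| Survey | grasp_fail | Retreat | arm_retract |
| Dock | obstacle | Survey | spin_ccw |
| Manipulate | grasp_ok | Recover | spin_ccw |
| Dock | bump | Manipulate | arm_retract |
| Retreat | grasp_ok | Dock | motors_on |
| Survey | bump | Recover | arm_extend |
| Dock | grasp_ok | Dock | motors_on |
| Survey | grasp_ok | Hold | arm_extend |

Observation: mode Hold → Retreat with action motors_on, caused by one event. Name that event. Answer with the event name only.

try bump: (Hold, bump) → (Manipulate, arm_retract)
try grasp_ok: (Hold, grasp_ok) → (Hold, motors_on)
try obstacle: (Hold, obstacle) → (Retreat, motors_on)  ← matches
try grasp_fail: (Hold, grasp_fail) → (Dock, motors_on)

obstacle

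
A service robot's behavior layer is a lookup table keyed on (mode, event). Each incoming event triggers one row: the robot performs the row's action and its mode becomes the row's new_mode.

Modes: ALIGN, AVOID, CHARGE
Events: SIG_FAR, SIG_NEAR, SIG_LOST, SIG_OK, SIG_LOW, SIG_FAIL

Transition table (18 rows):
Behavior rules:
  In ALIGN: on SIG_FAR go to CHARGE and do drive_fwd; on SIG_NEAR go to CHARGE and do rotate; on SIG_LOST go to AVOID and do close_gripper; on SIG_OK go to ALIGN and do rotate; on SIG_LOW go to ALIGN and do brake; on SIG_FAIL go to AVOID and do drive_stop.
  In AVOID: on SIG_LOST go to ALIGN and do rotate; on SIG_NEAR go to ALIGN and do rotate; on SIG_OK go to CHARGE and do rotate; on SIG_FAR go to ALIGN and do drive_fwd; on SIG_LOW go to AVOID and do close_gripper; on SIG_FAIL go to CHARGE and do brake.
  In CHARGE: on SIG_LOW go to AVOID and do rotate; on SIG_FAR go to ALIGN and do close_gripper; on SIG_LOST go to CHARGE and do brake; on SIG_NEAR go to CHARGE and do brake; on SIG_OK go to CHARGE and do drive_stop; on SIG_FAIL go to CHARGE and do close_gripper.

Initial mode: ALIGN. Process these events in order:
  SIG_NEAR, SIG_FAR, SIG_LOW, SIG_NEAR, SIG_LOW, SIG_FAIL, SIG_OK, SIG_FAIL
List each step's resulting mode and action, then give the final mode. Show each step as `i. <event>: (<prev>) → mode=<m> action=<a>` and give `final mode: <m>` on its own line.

final mode: CHARGE

1. SIG_NEAR: (ALIGN) → mode=CHARGE action=rotate
2. SIG_FAR: (CHARGE) → mode=ALIGN action=close_gripper
3. SIG_LOW: (ALIGN) → mode=ALIGN action=brake
4. SIG_NEAR: (ALIGN) → mode=CHARGE action=rotate
5. SIG_LOW: (CHARGE) → mode=AVOID action=rotate
6. SIG_FAIL: (AVOID) → mode=CHARGE action=brake
7. SIG_OK: (CHARGE) → mode=CHARGE action=drive_stop
8. SIG_FAIL: (CHARGE) → mode=CHARGE action=close_gripper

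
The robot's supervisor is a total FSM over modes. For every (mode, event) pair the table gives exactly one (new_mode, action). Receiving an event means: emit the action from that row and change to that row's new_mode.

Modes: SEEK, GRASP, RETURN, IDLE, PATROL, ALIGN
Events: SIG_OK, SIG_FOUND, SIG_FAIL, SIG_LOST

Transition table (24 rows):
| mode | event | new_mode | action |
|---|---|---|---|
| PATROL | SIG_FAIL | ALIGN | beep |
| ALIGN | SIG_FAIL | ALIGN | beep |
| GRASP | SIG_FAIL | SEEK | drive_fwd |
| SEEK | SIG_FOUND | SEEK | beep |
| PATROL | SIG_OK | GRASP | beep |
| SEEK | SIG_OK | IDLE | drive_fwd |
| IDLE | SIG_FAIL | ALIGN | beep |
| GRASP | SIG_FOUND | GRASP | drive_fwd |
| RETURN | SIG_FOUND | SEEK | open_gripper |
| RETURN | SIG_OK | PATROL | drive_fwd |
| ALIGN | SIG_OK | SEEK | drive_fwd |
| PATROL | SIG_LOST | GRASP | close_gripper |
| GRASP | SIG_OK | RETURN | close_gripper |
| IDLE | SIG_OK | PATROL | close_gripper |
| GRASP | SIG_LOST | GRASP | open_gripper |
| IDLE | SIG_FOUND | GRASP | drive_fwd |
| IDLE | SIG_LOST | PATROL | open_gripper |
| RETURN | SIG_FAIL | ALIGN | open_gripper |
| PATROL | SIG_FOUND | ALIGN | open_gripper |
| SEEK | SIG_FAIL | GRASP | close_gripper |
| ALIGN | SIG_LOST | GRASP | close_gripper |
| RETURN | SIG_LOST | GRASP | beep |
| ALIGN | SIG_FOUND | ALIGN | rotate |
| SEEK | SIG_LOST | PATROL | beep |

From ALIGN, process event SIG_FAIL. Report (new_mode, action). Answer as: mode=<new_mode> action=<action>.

mode=ALIGN action=beep

current mode = ALIGN; filter table to that mode:
  (ALIGN, SIG_FAIL) → (ALIGN, beep)  ← event matches
  (ALIGN, SIG_OK) → (SEEK, drive_fwd)
  (ALIGN, SIG_LOST) → (GRASP, close_gripper)
  (ALIGN, SIG_FOUND) → (ALIGN, rotate)
event = SIG_FAIL selects (ALIGN, beep)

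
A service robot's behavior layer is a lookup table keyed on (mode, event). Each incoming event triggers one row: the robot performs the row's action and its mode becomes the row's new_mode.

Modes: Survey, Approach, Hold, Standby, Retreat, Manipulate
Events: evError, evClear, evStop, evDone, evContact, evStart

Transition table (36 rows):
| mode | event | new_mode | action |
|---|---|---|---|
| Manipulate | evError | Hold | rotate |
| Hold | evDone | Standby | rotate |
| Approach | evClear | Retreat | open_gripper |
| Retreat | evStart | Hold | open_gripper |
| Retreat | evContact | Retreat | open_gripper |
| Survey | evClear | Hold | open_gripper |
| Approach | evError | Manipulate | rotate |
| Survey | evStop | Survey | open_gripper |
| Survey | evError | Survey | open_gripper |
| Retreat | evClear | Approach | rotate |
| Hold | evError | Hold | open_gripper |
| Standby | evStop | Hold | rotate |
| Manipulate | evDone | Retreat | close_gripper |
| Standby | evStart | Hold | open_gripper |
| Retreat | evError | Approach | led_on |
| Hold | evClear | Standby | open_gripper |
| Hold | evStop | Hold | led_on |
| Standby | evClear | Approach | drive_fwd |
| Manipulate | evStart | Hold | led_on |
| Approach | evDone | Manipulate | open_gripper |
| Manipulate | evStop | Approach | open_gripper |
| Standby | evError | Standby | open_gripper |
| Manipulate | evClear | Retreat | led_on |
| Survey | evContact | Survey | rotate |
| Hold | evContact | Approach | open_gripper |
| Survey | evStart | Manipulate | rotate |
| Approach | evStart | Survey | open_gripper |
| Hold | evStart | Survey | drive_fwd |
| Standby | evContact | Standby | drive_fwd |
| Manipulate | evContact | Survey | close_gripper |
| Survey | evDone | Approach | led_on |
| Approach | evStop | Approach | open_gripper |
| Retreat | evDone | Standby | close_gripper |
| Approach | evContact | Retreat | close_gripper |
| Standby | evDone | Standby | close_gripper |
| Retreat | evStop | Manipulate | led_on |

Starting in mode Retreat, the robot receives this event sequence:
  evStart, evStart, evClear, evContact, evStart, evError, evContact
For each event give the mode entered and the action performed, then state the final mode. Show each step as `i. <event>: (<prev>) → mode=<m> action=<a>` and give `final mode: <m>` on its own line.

final mode: Survey

1. evStart: (Retreat) → mode=Hold action=open_gripper
2. evStart: (Hold) → mode=Survey action=drive_fwd
3. evClear: (Survey) → mode=Hold action=open_gripper
4. evContact: (Hold) → mode=Approach action=open_gripper
5. evStart: (Approach) → mode=Survey action=open_gripper
6. evError: (Survey) → mode=Survey action=open_gripper
7. evContact: (Survey) → mode=Survey action=rotate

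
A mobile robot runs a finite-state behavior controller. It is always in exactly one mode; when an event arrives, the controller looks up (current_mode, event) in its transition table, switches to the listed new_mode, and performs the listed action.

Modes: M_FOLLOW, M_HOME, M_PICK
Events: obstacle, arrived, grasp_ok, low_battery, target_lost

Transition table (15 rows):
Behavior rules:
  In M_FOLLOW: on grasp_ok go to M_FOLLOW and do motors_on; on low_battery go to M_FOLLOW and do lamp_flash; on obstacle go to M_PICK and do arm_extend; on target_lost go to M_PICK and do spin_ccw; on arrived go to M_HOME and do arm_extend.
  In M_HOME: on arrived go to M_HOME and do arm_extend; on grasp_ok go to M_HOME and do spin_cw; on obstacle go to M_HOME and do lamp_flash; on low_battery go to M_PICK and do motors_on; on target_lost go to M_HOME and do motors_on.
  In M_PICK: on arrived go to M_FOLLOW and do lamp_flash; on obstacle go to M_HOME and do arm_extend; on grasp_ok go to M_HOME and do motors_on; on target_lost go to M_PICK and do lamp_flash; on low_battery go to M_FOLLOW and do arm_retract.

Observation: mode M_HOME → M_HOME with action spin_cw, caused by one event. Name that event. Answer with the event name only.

try obstacle: (M_HOME, obstacle) → (M_HOME, lamp_flash)
try arrived: (M_HOME, arrived) → (M_HOME, arm_extend)
try grasp_ok: (M_HOME, grasp_ok) → (M_HOME, spin_cw)  ← matches
try low_battery: (M_HOME, low_battery) → (M_PICK, motors_on)
try target_lost: (M_HOME, target_lost) → (M_HOME, motors_on)

grasp_ok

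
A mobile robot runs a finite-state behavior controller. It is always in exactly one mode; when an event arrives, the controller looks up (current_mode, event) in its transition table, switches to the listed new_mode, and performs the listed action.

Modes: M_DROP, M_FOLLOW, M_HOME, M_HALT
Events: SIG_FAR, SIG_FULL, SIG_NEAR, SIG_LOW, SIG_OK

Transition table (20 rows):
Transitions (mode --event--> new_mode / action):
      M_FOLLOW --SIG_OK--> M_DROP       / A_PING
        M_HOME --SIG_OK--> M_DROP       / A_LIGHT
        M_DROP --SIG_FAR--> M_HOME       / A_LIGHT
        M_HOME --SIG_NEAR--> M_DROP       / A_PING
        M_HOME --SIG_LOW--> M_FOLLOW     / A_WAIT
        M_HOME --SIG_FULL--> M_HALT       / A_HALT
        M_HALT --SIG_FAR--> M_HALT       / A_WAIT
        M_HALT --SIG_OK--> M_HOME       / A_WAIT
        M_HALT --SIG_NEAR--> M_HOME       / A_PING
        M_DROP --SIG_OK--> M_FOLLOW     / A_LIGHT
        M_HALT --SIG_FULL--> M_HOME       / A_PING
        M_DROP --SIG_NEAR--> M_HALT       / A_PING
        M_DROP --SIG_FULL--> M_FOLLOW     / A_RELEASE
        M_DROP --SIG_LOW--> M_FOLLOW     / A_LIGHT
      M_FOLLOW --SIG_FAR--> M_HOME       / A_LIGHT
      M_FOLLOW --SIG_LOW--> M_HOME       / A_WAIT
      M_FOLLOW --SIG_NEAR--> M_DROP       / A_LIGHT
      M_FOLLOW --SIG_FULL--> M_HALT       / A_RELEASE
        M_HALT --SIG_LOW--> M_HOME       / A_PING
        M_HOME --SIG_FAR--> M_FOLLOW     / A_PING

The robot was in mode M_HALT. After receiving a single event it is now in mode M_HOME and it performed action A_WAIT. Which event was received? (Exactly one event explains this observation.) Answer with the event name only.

try SIG_FAR: (M_HALT, SIG_FAR) → (M_HALT, A_WAIT)
try SIG_FULL: (M_HALT, SIG_FULL) → (M_HOME, A_PING)
try SIG_NEAR: (M_HALT, SIG_NEAR) → (M_HOME, A_PING)
try SIG_LOW: (M_HALT, SIG_LOW) → (M_HOME, A_PING)
try SIG_OK: (M_HALT, SIG_OK) → (M_HOME, A_WAIT)  ← matches

SIG_OK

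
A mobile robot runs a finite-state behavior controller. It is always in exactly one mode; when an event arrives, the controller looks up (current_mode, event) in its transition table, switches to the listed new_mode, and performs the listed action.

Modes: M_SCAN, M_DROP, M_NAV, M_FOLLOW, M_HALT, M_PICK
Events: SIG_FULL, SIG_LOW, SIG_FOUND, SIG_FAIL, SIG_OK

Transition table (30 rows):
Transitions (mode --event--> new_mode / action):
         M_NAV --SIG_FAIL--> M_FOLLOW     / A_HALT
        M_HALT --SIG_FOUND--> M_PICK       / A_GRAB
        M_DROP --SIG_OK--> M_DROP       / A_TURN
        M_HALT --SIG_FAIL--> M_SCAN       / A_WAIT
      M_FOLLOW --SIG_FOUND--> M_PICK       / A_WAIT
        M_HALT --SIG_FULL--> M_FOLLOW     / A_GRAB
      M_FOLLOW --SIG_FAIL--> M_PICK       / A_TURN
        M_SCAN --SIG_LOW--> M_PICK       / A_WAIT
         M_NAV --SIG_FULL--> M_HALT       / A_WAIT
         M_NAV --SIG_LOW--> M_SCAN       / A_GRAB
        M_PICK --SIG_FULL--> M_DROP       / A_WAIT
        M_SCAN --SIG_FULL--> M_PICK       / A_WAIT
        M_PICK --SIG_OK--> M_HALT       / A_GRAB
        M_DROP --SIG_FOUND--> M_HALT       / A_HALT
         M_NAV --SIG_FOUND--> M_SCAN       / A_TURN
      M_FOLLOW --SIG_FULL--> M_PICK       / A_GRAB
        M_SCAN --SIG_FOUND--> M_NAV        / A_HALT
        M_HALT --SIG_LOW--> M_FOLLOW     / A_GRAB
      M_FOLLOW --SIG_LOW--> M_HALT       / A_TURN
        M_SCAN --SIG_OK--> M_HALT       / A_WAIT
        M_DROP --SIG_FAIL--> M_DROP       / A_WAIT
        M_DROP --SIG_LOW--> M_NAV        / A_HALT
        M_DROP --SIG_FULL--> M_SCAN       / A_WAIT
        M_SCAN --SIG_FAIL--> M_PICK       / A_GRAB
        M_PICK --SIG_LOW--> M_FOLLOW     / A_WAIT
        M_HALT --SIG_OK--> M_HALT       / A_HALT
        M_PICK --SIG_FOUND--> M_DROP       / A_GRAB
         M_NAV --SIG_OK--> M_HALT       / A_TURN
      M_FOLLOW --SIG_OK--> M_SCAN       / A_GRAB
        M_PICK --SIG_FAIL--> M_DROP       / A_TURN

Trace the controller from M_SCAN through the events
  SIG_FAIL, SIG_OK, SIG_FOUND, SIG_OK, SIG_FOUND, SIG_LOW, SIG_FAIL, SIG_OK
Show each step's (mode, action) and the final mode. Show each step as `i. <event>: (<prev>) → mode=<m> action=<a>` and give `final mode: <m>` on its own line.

final mode: M_HALT

1. SIG_FAIL: (M_SCAN) → mode=M_PICK action=A_GRAB
2. SIG_OK: (M_PICK) → mode=M_HALT action=A_GRAB
3. SIG_FOUND: (M_HALT) → mode=M_PICK action=A_GRAB
4. SIG_OK: (M_PICK) → mode=M_HALT action=A_GRAB
5. SIG_FOUND: (M_HALT) → mode=M_PICK action=A_GRAB
6. SIG_LOW: (M_PICK) → mode=M_FOLLOW action=A_WAIT
7. SIG_FAIL: (M_FOLLOW) → mode=M_PICK action=A_TURN
8. SIG_OK: (M_PICK) → mode=M_HALT action=A_GRAB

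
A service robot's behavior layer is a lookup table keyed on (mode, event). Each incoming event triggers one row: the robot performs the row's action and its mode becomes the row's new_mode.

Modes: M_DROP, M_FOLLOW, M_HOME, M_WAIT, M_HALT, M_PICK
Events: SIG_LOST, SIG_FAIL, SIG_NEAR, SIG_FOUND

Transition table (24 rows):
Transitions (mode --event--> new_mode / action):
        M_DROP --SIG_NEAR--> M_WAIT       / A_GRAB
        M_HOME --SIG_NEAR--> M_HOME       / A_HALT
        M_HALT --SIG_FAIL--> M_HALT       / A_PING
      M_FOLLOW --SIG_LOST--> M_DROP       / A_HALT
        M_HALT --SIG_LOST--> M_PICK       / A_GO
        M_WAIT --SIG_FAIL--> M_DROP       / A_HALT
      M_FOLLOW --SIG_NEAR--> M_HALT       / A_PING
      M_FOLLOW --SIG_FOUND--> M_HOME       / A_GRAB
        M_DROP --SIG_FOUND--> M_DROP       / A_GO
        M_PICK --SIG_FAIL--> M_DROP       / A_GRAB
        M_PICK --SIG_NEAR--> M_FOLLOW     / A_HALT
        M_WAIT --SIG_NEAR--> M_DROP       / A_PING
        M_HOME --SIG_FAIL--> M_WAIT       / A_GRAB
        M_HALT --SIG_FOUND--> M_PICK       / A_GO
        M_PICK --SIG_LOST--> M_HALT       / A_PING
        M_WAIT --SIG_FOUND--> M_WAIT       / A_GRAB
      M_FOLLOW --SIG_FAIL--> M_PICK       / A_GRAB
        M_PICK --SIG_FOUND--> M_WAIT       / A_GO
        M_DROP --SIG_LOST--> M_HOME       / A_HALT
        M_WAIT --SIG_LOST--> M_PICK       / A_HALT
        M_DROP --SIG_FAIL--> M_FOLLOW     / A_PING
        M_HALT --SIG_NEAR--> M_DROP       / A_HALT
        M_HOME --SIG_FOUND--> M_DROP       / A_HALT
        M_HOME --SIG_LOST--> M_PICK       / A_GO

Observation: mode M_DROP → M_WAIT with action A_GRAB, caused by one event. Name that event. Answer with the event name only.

SIG_NEAR

try SIG_LOST: (M_DROP, SIG_LOST) → (M_HOME, A_HALT)
try SIG_FAIL: (M_DROP, SIG_FAIL) → (M_FOLLOW, A_PING)
try SIG_NEAR: (M_DROP, SIG_NEAR) → (M_WAIT, A_GRAB)  ← matches
try SIG_FOUND: (M_DROP, SIG_FOUND) → (M_DROP, A_GO)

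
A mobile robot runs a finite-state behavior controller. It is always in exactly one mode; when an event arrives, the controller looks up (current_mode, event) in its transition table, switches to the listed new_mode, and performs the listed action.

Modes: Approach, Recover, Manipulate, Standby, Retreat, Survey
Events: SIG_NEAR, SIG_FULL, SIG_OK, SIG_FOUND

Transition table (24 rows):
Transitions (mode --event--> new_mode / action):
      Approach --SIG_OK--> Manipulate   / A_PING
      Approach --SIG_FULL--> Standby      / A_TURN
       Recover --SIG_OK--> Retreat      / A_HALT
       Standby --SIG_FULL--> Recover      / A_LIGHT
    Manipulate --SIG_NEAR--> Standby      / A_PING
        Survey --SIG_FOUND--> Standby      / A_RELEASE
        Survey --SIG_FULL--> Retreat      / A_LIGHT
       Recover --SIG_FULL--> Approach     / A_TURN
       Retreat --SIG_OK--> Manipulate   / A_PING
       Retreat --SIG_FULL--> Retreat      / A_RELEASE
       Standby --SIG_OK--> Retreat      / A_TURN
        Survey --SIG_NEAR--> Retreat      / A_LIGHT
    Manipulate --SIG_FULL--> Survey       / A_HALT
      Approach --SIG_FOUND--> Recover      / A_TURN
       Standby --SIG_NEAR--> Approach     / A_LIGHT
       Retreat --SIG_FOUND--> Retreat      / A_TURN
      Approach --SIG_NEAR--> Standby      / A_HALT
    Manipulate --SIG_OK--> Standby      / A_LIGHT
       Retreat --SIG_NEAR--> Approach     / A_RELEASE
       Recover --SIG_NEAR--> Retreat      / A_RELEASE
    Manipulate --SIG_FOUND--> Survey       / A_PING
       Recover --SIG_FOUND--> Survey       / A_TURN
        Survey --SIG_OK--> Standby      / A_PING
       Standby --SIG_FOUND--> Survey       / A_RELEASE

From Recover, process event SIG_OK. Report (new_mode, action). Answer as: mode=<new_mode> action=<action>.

current mode = Recover; filter table to that mode:
  (Recover, SIG_OK) → (Retreat, A_HALT)  ← event matches
  (Recover, SIG_FULL) → (Approach, A_TURN)
  (Recover, SIG_NEAR) → (Retreat, A_RELEASE)
  (Recover, SIG_FOUND) → (Survey, A_TURN)
event = SIG_OK selects (Retreat, A_HALT)

mode=Retreat action=A_HALT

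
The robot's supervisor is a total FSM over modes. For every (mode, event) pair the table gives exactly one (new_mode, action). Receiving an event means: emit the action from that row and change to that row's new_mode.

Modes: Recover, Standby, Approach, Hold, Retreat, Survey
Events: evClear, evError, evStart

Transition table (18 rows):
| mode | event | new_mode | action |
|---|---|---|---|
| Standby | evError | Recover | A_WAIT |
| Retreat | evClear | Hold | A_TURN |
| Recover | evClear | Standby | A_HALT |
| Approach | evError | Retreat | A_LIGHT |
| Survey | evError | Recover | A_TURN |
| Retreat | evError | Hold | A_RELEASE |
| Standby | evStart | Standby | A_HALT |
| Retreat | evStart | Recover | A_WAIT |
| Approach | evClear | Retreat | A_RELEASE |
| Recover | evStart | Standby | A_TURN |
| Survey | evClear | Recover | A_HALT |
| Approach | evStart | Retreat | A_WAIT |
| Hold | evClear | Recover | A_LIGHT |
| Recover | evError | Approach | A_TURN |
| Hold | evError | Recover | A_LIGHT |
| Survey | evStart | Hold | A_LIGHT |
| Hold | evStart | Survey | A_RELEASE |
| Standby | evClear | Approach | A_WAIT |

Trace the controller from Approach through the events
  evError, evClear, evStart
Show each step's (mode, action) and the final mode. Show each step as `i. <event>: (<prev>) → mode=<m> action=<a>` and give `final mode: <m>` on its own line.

final mode: Survey

1. evError: (Approach) → mode=Retreat action=A_LIGHT
2. evClear: (Retreat) → mode=Hold action=A_TURN
3. evStart: (Hold) → mode=Survey action=A_RELEASE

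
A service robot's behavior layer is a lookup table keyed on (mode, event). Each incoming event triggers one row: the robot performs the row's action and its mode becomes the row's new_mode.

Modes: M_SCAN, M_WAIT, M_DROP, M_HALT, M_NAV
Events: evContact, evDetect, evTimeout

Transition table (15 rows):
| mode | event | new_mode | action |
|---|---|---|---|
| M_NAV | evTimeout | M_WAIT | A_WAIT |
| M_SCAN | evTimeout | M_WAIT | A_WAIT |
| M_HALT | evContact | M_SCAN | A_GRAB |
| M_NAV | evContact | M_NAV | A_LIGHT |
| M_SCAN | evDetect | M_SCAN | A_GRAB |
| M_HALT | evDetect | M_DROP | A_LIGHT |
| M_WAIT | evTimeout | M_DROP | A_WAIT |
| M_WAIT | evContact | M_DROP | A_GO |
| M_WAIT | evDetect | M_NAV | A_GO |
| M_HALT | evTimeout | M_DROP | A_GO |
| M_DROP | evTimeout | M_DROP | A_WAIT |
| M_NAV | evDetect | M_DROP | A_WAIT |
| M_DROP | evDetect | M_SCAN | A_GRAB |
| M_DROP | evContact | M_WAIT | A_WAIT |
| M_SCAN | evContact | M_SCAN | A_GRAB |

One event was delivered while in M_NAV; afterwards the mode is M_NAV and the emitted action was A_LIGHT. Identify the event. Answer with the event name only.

evContact

try evContact: (M_NAV, evContact) → (M_NAV, A_LIGHT)  ← matches
try evDetect: (M_NAV, evDetect) → (M_DROP, A_WAIT)
try evTimeout: (M_NAV, evTimeout) → (M_WAIT, A_WAIT)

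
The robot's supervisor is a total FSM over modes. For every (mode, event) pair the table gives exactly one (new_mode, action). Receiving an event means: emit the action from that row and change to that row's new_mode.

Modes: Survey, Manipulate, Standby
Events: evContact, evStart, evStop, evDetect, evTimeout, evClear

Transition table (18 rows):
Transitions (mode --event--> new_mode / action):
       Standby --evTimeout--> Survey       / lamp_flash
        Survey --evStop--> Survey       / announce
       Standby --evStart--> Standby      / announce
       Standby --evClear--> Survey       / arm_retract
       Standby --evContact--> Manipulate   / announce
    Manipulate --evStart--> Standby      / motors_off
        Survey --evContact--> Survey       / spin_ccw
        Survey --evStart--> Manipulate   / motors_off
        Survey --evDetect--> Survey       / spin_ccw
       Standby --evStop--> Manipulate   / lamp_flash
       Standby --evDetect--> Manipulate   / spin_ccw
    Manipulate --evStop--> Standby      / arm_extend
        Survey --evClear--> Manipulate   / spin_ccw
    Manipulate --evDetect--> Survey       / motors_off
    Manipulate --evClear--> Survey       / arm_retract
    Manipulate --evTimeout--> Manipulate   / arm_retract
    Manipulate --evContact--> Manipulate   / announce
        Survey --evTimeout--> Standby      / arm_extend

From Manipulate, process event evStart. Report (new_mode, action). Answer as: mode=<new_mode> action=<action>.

current mode = Manipulate; filter table to that mode:
  (Manipulate, evStart) → (Standby, motors_off)  ← event matches
  (Manipulate, evStop) → (Standby, arm_extend)
  (Manipulate, evDetect) → (Survey, motors_off)
  (Manipulate, evClear) → (Survey, arm_retract)
  (Manipulate, evTimeout) → (Manipulate, arm_retract)
  (Manipulate, evContact) → (Manipulate, announce)
event = evStart selects (Standby, motors_off)

mode=Standby action=motors_off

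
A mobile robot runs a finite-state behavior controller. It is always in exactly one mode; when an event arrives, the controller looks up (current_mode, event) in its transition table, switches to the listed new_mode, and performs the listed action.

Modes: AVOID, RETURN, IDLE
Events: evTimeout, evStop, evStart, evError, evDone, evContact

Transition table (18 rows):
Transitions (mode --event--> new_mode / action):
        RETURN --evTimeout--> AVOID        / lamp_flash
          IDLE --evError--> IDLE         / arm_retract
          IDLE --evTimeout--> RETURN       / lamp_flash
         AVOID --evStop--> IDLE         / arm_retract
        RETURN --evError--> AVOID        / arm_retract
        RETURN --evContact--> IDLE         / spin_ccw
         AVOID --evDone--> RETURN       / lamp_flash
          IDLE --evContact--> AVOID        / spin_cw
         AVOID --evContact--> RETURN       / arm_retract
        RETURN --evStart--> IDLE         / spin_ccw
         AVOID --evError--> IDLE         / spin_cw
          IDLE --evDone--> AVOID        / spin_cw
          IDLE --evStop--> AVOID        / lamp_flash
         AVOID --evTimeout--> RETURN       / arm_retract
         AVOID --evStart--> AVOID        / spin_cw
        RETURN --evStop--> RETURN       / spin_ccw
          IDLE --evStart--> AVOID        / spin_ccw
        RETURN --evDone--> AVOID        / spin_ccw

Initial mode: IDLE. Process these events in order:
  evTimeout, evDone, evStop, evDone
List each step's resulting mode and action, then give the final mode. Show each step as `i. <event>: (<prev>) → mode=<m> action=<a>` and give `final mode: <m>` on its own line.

final mode: AVOID

1. evTimeout: (IDLE) → mode=RETURN action=lamp_flash
2. evDone: (RETURN) → mode=AVOID action=spin_ccw
3. evStop: (AVOID) → mode=IDLE action=arm_retract
4. evDone: (IDLE) → mode=AVOID action=spin_cw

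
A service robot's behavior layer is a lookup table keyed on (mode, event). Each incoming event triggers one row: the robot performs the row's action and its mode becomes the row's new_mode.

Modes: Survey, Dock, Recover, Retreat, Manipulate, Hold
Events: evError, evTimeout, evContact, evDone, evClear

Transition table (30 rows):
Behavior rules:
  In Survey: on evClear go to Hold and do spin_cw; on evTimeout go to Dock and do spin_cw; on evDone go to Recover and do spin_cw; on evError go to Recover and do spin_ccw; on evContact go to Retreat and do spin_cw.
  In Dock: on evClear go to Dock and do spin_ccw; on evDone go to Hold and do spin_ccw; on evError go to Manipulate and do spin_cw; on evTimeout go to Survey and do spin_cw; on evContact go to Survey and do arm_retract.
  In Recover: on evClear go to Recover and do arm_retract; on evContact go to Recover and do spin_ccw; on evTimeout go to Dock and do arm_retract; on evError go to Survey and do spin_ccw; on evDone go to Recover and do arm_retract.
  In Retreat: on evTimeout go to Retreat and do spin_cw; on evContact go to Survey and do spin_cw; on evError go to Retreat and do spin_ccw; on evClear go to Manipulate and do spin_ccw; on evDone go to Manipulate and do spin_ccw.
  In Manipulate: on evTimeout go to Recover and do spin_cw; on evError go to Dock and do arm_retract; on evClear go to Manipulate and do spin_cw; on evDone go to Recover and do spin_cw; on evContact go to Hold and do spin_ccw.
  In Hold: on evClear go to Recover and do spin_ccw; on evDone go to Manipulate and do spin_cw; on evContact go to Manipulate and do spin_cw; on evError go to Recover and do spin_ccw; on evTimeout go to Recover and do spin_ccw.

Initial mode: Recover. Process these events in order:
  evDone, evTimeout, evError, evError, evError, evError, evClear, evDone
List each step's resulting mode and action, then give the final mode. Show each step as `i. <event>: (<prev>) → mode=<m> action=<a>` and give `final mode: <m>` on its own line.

1. evDone: (Recover) → mode=Recover action=arm_retract
2. evTimeout: (Recover) → mode=Dock action=arm_retract
3. evError: (Dock) → mode=Manipulate action=spin_cw
4. evError: (Manipulate) → mode=Dock action=arm_retract
5. evError: (Dock) → mode=Manipulate action=spin_cw
6. evError: (Manipulate) → mode=Dock action=arm_retract
7. evClear: (Dock) → mode=Dock action=spin_ccw
8. evDone: (Dock) → mode=Hold action=spin_ccw

final mode: Hold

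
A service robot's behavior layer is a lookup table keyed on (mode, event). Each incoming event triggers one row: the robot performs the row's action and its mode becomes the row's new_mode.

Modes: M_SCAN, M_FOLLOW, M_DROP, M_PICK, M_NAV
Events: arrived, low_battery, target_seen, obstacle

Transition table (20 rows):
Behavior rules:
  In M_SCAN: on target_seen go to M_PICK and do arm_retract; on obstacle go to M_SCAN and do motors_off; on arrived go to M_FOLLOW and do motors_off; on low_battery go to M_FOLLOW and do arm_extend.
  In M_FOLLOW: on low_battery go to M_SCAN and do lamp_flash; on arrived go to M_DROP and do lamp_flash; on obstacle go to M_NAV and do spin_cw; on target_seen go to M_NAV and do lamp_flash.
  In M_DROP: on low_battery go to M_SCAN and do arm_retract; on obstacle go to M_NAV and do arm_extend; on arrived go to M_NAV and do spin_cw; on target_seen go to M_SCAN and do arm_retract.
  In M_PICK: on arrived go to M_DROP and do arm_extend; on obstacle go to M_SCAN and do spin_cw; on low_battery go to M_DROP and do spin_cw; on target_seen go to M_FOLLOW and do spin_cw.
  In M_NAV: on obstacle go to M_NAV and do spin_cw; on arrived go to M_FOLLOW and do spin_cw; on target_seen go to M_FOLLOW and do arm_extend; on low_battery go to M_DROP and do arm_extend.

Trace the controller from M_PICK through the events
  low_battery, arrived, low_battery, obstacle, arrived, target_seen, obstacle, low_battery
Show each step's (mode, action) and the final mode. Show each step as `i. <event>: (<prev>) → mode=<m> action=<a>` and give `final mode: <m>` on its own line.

1. low_battery: (M_PICK) → mode=M_DROP action=spin_cw
2. arrived: (M_DROP) → mode=M_NAV action=spin_cw
3. low_battery: (M_NAV) → mode=M_DROP action=arm_extend
4. obstacle: (M_DROP) → mode=M_NAV action=arm_extend
5. arrived: (M_NAV) → mode=M_FOLLOW action=spin_cw
6. target_seen: (M_FOLLOW) → mode=M_NAV action=lamp_flash
7. obstacle: (M_NAV) → mode=M_NAV action=spin_cw
8. low_battery: (M_NAV) → mode=M_DROP action=arm_extend

final mode: M_DROP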